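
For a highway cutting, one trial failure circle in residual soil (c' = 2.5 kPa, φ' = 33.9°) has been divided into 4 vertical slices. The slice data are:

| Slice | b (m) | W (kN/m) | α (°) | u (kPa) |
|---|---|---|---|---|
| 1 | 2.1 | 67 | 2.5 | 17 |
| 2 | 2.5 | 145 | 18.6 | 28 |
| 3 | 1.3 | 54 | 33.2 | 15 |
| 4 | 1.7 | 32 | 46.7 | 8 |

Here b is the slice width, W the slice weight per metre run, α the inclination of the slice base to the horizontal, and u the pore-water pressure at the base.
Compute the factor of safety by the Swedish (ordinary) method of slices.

FS = 1.00

Ordinary method of slices: FS = Σ[c'·Δl_i + (W_i cosα_i − u_i·Δl_i)·tanφ'] / Σ W_i sinα_i, with Δl_i = b_i / cosα_i.
Slice 1: Δl = 2.1/cos2.5° = 2.102 m; N'_1 = 67·cos2.5° − 17·2.102 = 31.2; c'Δl = 5.26; W sinα = 2.9
Slice 2: Δl = 2.5/cos18.6° = 2.638 m; N'_2 = 145·cos18.6° − 28·2.638 = 63.6; c'Δl = 6.59; W sinα = 46.2
Slice 3: Δl = 1.3/cos33.2° = 1.554 m; N'_3 = 54·cos33.2° − 15·1.554 = 21.9; c'Δl = 3.88; W sinα = 29.6
Slice 4: Δl = 1.7/cos46.7° = 2.479 m; N'_4 = 32·cos46.7° − 8·2.479 = 2.1; c'Δl = 6.20; W sinα = 23.3
Σc'Δl = 21.9 kN/m; ΣN' = 118.8 kN/m; ΣW sinα = 102.0 kN/m
Resisting = 21.9 + 118.8·tan33.9° = 21.9 + 79.8 = 101.7 kN/m
FS = 101.7 / 102.0 = 0.997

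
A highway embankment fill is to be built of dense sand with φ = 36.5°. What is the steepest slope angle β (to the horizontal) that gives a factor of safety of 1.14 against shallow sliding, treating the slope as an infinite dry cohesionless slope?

β = 33.0°

For an infinite dry cohesionless slope FS = tanφ/tanβ, so tanβ = tanφ / FS.
tanβ = tan36.5° / 1.14 = 0.7400 / 1.14 = 0.6491
β = arctan(0.6491) = 32.99°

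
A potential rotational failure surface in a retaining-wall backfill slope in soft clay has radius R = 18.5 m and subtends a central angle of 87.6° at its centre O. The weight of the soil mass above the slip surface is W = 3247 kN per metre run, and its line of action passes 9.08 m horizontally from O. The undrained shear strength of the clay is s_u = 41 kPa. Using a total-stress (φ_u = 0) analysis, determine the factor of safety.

FS = 0.73

Taking moments about the centre O, the resisting moment is provided by the undrained shear strength acting along the arc:
Arc length L_a = R·θ = 18.5·(87.6°·π/180) = 18.5·1.5289 = 28.28 m
M_R = s_u·L_a·R = 41·28.28·18.5 = 21454.0 kN·m/m
M_D = W·d = 3247·9.08 = 29482.8 kN·m/m
FS = M_R / M_D = 21454.0 / 29482.8 = 0.728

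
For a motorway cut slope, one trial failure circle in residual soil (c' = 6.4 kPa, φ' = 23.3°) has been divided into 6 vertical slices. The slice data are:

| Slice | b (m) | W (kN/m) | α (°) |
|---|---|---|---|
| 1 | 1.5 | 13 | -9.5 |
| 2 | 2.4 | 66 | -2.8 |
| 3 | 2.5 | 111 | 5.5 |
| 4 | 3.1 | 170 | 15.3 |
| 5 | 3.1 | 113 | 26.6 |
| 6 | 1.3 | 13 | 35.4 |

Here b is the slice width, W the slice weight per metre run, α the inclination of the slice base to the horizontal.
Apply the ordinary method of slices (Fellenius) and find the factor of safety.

Ordinary method of slices: FS = Σ[c'·Δl_i + (W_i cosα_i)·tanφ'] / Σ W_i sinα_i, with Δl_i = b_i / cosα_i.
Slice 1: Δl = 1.5/cos(-9.5°) = 1.521 m; N'_1 = 13·cos(-9.5°) = 12.8; c'Δl = 9.73; W sinα = -2.1
Slice 2: Δl = 2.4/cos(-2.8°) = 2.403 m; N'_2 = 66·cos(-2.8°) = 65.9; c'Δl = 15.38; W sinα = -3.2
Slice 3: Δl = 2.5/cos5.5° = 2.512 m; N'_3 = 111·cos5.5° = 110.5; c'Δl = 16.07; W sinα = 10.6
Slice 4: Δl = 3.1/cos15.3° = 3.214 m; N'_4 = 170·cos15.3° = 164.0; c'Δl = 20.57; W sinα = 44.9
Slice 5: Δl = 3.1/cos26.6° = 3.467 m; N'_5 = 113·cos26.6° = 101.0; c'Δl = 22.19; W sinα = 50.6
Slice 6: Δl = 1.3/cos35.4° = 1.595 m; N'_6 = 13·cos35.4° = 10.6; c'Δl = 10.21; W sinα = 7.5
Σc'Δl = 94.2 kN/m; ΣN' = 464.8 kN/m; ΣW sinα = 108.3 kN/m
Resisting = 94.2 + 464.8·tan23.3° = 94.2 + 200.2 = 294.3 kN/m
FS = 294.3 / 108.3 = 2.719

FS = 2.72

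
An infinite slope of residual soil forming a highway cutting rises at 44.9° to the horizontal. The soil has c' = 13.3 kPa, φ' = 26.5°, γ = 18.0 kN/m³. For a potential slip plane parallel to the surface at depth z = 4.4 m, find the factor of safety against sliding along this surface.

For an infinite slope with a slip plane parallel to the surface (no pore pressure): FS = [c' + γz cos²β tanφ'] / [γz sinβ cosβ].
γz = 18.0·4.4 = 79.20 kN/m²
Numerator = 13.3 + 79.20·cos²44.9°·tan26.5° = 13.3 + 79.20·0.5017·0.4986 = 33.113 kPa
Denominator = 79.20·sin44.9°·cos44.9° = 79.20·0.7059·0.7083 = 39.600 kPa
FS = 33.113 / 39.600 = 0.836

FS = 0.84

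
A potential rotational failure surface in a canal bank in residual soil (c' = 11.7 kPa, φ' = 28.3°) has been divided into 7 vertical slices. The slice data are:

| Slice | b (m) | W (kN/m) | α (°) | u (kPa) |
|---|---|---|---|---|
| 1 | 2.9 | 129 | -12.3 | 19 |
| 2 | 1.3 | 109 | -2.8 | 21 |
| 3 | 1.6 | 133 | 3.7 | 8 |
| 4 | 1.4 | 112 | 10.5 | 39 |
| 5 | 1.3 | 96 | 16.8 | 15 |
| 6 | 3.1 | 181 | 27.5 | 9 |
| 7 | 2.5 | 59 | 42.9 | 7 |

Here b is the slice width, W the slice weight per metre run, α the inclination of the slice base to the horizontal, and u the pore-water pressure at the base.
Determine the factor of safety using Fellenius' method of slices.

Ordinary method of slices: FS = Σ[c'·Δl_i + (W_i cosα_i − u_i·Δl_i)·tanφ'] / Σ W_i sinα_i, with Δl_i = b_i / cosα_i.
Slice 1: Δl = 2.9/cos(-12.3°) = 2.968 m; N'_1 = 129·cos(-12.3°) − 19·2.968 = 69.6; c'Δl = 34.73; W sinα = -27.5
Slice 2: Δl = 1.3/cos(-2.8°) = 1.302 m; N'_2 = 109·cos(-2.8°) − 21·1.302 = 81.5; c'Δl = 15.23; W sinα = -5.3
Slice 3: Δl = 1.6/cos3.7° = 1.603 m; N'_3 = 133·cos3.7° − 8·1.603 = 119.9; c'Δl = 18.76; W sinα = 8.6
Slice 4: Δl = 1.4/cos10.5° = 1.424 m; N'_4 = 112·cos10.5° − 39·1.424 = 54.6; c'Δl = 16.66; W sinα = 20.4
Slice 5: Δl = 1.3/cos16.8° = 1.358 m; N'_5 = 96·cos16.8° − 15·1.358 = 71.5; c'Δl = 15.89; W sinα = 27.7
Slice 6: Δl = 3.1/cos27.5° = 3.495 m; N'_6 = 181·cos27.5° − 9·3.495 = 129.1; c'Δl = 40.89; W sinα = 83.6
Slice 7: Δl = 2.5/cos42.9° = 3.413 m; N'_7 = 59·cos42.9° − 7·3.413 = 19.3; c'Δl = 39.93; W sinα = 40.2
Σc'Δl = 182.1 kN/m; ΣN' = 545.6 kN/m; ΣW sinα = 147.7 kN/m
Resisting = 182.1 + 545.6·tan28.3° = 182.1 + 293.8 = 475.9 kN/m
FS = 475.9 / 147.7 = 3.222

FS = 3.22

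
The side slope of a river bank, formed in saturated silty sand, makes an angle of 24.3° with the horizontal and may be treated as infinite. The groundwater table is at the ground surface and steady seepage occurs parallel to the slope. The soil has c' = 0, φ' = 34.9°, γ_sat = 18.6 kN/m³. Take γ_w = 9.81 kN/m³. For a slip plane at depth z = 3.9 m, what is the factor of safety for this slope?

With seepage parallel to the slope and the water table at the surface, the effective normal stress on the slip plane uses the buoyant unit weight γ' = γ_sat − γ_w while the driving shear stress uses γ_sat:
FS = [c' + γ' z cos²β tanφ'] / [γ_sat z sinβ cosβ]
(For c' = 0 this reduces to FS = (γ'/γ_sat)·tanφ'/tanβ.)
γ' = 18.6 − 9.81 = 8.79 kN/m³
Numerator = 0.0 + 8.79·3.9·cos²24.3°·tan34.9° = 0.0 + 8.79·3.9·0.8307·0.6976 = 19.865 kPa
Denominator = 18.6·3.9·sin24.3°·cos24.3° = 18.6·3.9·0.4115·0.9114 = 27.207 kPa
FS = 19.865 / 27.207 = 0.730

FS = 0.73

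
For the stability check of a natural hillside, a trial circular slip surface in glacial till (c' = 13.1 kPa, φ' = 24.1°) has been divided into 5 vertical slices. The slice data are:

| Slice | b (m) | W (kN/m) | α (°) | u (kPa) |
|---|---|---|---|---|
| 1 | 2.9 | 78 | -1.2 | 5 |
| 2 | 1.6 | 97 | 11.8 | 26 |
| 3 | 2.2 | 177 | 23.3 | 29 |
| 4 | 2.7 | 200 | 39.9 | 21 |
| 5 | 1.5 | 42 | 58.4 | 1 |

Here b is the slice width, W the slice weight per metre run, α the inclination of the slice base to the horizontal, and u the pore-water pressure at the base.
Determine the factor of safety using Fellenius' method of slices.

Ordinary method of slices: FS = Σ[c'·Δl_i + (W_i cosα_i − u_i·Δl_i)·tanφ'] / Σ W_i sinα_i, with Δl_i = b_i / cosα_i.
Slice 1: Δl = 2.9/cos(-1.2°) = 2.901 m; N'_1 = 78·cos(-1.2°) − 5·2.901 = 63.5; c'Δl = 38.00; W sinα = -1.6
Slice 2: Δl = 1.6/cos11.8° = 1.635 m; N'_2 = 97·cos11.8° − 26·1.635 = 52.5; c'Δl = 21.41; W sinα = 19.8
Slice 3: Δl = 2.2/cos23.3° = 2.395 m; N'_3 = 177·cos23.3° − 29·2.395 = 93.1; c'Δl = 31.38; W sinα = 70.0
Slice 4: Δl = 2.7/cos39.9° = 3.519 m; N'_4 = 200·cos39.9° − 21·3.519 = 79.5; c'Δl = 46.10; W sinα = 128.3
Slice 5: Δl = 1.5/cos58.4° = 2.863 m; N'_5 = 42·cos58.4° − 1·2.863 = 19.1; c'Δl = 37.50; W sinα = 35.8
Σc'Δl = 174.4 kN/m; ΣN' = 307.7 kN/m; ΣW sinα = 252.3 kN/m
Resisting = 174.4 + 307.7·tan24.1° = 174.4 + 137.6 = 312.0 kN/m
FS = 312.0 / 252.3 = 1.237

FS = 1.24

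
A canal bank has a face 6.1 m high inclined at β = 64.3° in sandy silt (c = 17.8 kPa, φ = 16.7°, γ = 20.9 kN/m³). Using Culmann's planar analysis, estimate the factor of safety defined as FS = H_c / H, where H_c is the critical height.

FS = 1.48

H_c = (4c/γ) · sinβ cosφ / [1 − cos(β − φ)]
    = (4·17.8/20.9) · sin64.3°·cos16.7° / [1 − cos47.6°]
    = 3.407 · 0.8631 / 0.3257 = 9.03 m
FS = H_c / H = 9.03 / 6.1 = 1.480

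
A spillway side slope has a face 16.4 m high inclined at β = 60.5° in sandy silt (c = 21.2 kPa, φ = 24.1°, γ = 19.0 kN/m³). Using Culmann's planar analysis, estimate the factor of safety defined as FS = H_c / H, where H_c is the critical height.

FS = 1.11

H_c = (4c/γ) · sinβ cosφ / [1 − cos(β − φ)]
    = (4·21.2/19.0) · sin60.5°·cos24.1° / [1 − cos36.4°]
    = 4.463 · 0.7945 / 0.1951 = 18.17 m
FS = H_c / H = 18.17 / 16.4 = 1.108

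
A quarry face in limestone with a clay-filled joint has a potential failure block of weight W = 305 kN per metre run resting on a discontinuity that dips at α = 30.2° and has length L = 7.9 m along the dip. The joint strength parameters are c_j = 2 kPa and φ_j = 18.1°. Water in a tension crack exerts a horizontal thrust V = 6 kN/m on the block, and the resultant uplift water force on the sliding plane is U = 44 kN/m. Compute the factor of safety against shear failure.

FS = 0.55

Resolving the block weight along and normal to the plane and applying the Mohr–Coulomb strength on the joint:
N' = W cosα − U − V sinα = 305·cos30.2° − 44 − 6·sin30.2° = 216.6 kN/m
Driving force T = W sinα + V cosα = 305·sin30.2° + 6·cos30.2° = 158.6 kN/m
Resisting force R = c_j·L + N'·tanφ_j = 2·7.9 + 216.6·tan18.1° = 15.8 + 70.8 = 86.6 kN/m
FS = R / T = 86.6 / 158.6 = 0.546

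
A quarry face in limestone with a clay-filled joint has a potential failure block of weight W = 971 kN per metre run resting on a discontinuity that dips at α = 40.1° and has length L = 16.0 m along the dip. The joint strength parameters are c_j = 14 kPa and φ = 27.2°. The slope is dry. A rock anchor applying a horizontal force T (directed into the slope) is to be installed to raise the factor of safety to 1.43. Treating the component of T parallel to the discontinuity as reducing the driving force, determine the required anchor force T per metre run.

T = 203 kN/m

Resolving forces along and normal to the sliding plane, with the horizontal anchor force T adding T·sinα to the effective normal force and T·cosα acting up the plane against the driving force:
FS = [c_jL + (W cosα + T sinα) tanφ] / [W sinα − T cosα]
Without the anchor: N' = 742.7 kN/m, driving T_d = 625.4 kN/m, resisting R = 14·16.0 + 742.7·tan27.2° = 605.7 kN/m, FS = 0.97.
Setting FS = 1.43 and solving for T:
1.43·(625.4 − T cos40.1°) = 605.7 + T sin40.1°·tan27.2°
T·(sin40.1°·tan27.2° + 1.43·cos40.1°) = 1.43·625.4 − 605.7
T·(0.6441·0.5139 + 1.43·0.7649) = 894.4 − 605.7 = 288.7
T·1.4249 = 288.7
T = 202.6 kN/m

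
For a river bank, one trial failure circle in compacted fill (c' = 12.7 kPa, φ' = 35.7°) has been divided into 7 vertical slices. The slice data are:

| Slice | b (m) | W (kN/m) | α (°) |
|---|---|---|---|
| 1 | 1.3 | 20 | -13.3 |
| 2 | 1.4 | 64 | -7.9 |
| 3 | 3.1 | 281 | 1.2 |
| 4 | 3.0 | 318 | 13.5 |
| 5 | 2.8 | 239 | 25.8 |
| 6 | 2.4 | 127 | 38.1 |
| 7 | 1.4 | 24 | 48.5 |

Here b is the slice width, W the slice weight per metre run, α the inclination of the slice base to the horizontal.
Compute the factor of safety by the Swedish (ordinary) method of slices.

Ordinary method of slices: FS = Σ[c'·Δl_i + (W_i cosα_i)·tanφ'] / Σ W_i sinα_i, with Δl_i = b_i / cosα_i.
Slice 1: Δl = 1.3/cos(-13.3°) = 1.336 m; N'_1 = 20·cos(-13.3°) = 19.5; c'Δl = 16.97; W sinα = -4.6
Slice 2: Δl = 1.4/cos(-7.9°) = 1.413 m; N'_2 = 64·cos(-7.9°) = 63.4; c'Δl = 17.95; W sinα = -8.8
Slice 3: Δl = 3.1/cos1.2° = 3.101 m; N'_3 = 281·cos1.2° = 280.9; c'Δl = 39.38; W sinα = 5.9
Slice 4: Δl = 3.0/cos13.5° = 3.085 m; N'_4 = 318·cos13.5° = 309.2; c'Δl = 39.18; W sinα = 74.2
Slice 5: Δl = 2.8/cos25.8° = 3.110 m; N'_5 = 239·cos25.8° = 215.2; c'Δl = 39.50; W sinα = 104.0
Slice 6: Δl = 2.4/cos38.1° = 3.050 m; N'_6 = 127·cos38.1° = 99.9; c'Δl = 38.73; W sinα = 78.4
Slice 7: Δl = 1.4/cos48.5° = 2.113 m; N'_7 = 24·cos48.5° = 15.9; c'Δl = 26.83; W sinα = 18.0
Σc'Δl = 218.5 kN/m; ΣN' = 1004.0 kN/m; ΣW sinα = 267.1 kN/m
Resisting = 218.5 + 1004.0·tan35.7° = 218.5 + 721.5 = 940.0 kN/m
FS = 940.0 / 267.1 = 3.520

FS = 3.52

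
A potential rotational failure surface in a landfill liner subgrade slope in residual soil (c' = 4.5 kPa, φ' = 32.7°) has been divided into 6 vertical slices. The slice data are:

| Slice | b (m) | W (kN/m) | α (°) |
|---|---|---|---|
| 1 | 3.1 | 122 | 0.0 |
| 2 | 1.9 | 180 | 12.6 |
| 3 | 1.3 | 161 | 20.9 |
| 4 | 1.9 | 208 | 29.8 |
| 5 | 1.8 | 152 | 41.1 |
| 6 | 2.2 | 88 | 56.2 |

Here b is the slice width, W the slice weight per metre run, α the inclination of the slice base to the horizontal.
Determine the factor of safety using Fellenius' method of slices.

FS = 1.54

Ordinary method of slices: FS = Σ[c'·Δl_i + (W_i cosα_i)·tanφ'] / Σ W_i sinα_i, with Δl_i = b_i / cosα_i.
Slice 1: Δl = 3.1/cos0.0° = 3.100 m; N'_1 = 122·cos0.0° = 122.0; c'Δl = 13.95; W sinα = 0.0
Slice 2: Δl = 1.9/cos12.6° = 1.947 m; N'_2 = 180·cos12.6° = 175.7; c'Δl = 8.76; W sinα = 39.3
Slice 3: Δl = 1.3/cos20.9° = 1.392 m; N'_3 = 161·cos20.9° = 150.4; c'Δl = 6.26; W sinα = 57.4
Slice 4: Δl = 1.9/cos29.8° = 2.190 m; N'_4 = 208·cos29.8° = 180.5; c'Δl = 9.85; W sinα = 103.4
Slice 5: Δl = 1.8/cos41.1° = 2.389 m; N'_5 = 152·cos41.1° = 114.5; c'Δl = 10.75; W sinα = 99.9
Slice 6: Δl = 2.2/cos56.2° = 3.955 m; N'_6 = 88·cos56.2° = 49.0; c'Δl = 17.80; W sinα = 73.1
Σc'Δl = 67.4 kN/m; ΣN' = 792.1 kN/m; ΣW sinα = 373.1 kN/m
Resisting = 67.4 + 792.1·tan32.7° = 67.4 + 508.5 = 575.9 kN/m
FS = 575.9 / 373.1 = 1.543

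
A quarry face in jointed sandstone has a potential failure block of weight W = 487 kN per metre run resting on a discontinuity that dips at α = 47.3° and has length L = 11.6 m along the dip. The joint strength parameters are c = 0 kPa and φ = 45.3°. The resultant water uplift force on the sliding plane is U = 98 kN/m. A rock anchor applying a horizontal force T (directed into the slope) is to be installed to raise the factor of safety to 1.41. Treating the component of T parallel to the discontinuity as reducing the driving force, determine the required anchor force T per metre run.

Resolving forces along and normal to the sliding plane, with the horizontal anchor force T adding T·sinα to the effective normal force and T·cosα acting up the plane against the driving force:
FS = [cL + (W cosα − U + T sinα) tanφ] / [W sinα − T cosα]
Without the anchor: N' = 232.3 kN/m, driving T_d = 357.9 kN/m, resisting R = 0·11.6 + 232.3·tan45.3° = 234.7 kN/m, FS = 0.66.
Setting FS = 1.41 and solving for T:
1.41·(357.9 − T cos47.3°) = 234.7 + T sin47.3°·tan45.3°
T·(sin47.3°·tan45.3° + 1.41·cos47.3°) = 1.41·357.9 − 234.7
T·(0.7349·1.0105 + 1.41·0.6782) = 504.6 − 234.7 = 269.9
T·1.6989 = 269.9
T = 158.9 kN/m

T = 159 kN/m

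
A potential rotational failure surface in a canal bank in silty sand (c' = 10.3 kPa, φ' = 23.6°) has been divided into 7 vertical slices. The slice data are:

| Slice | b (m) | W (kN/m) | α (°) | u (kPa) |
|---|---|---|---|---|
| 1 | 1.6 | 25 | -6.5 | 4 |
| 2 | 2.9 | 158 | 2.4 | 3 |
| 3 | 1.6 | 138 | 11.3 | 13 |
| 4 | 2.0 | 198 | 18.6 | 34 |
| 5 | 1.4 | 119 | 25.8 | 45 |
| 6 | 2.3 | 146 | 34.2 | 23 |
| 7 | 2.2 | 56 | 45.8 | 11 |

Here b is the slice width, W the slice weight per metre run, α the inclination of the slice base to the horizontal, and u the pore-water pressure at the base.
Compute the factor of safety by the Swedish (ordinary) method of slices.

Ordinary method of slices: FS = Σ[c'·Δl_i + (W_i cosα_i − u_i·Δl_i)·tanφ'] / Σ W_i sinα_i, with Δl_i = b_i / cosα_i.
Slice 1: Δl = 1.6/cos(-6.5°) = 1.610 m; N'_1 = 25·cos(-6.5°) − 4·1.610 = 18.4; c'Δl = 16.59; W sinα = -2.8
Slice 2: Δl = 2.9/cos2.4° = 2.903 m; N'_2 = 158·cos2.4° − 3·2.903 = 149.2; c'Δl = 29.90; W sinα = 6.6
Slice 3: Δl = 1.6/cos11.3° = 1.632 m; N'_3 = 138·cos11.3° − 13·1.632 = 114.1; c'Δl = 16.81; W sinα = 27.0
Slice 4: Δl = 2.0/cos18.6° = 2.110 m; N'_4 = 198·cos18.6° − 34·2.110 = 115.9; c'Δl = 21.74; W sinα = 63.2
Slice 5: Δl = 1.4/cos25.8° = 1.555 m; N'_5 = 119·cos25.8° − 45·1.555 = 37.2; c'Δl = 16.02; W sinα = 51.8
Slice 6: Δl = 2.3/cos34.2° = 2.781 m; N'_6 = 146·cos34.2° − 23·2.781 = 56.8; c'Δl = 28.64; W sinα = 82.1
Slice 7: Δl = 2.2/cos45.8° = 3.156 m; N'_7 = 56·cos45.8° − 11·3.156 = 4.3; c'Δl = 32.50; W sinα = 40.1
Σc'Δl = 162.2 kN/m; ΣN' = 495.9 kN/m; ΣW sinα = 268.0 kN/m
Resisting = 162.2 + 495.9·tan23.6° = 162.2 + 216.6 = 378.8 kN/m
FS = 378.8 / 268.0 = 1.414

FS = 1.41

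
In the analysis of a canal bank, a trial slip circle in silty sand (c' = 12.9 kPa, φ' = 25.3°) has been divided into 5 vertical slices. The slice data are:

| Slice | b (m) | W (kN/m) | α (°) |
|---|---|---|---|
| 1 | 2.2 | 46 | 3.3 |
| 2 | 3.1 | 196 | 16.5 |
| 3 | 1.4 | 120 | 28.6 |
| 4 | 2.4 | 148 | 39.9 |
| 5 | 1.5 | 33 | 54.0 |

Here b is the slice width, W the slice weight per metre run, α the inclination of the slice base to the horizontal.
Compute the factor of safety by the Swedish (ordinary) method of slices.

Ordinary method of slices: FS = Σ[c'·Δl_i + (W_i cosα_i)·tanφ'] / Σ W_i sinα_i, with Δl_i = b_i / cosα_i.
Slice 1: Δl = 2.2/cos3.3° = 2.204 m; N'_1 = 46·cos3.3° = 45.9; c'Δl = 28.43; W sinα = 2.6
Slice 2: Δl = 3.1/cos16.5° = 3.233 m; N'_2 = 196·cos16.5° = 187.9; c'Δl = 41.71; W sinα = 55.7
Slice 3: Δl = 1.4/cos28.6° = 1.595 m; N'_3 = 120·cos28.6° = 105.4; c'Δl = 20.57; W sinα = 57.4
Slice 4: Δl = 2.4/cos39.9° = 3.128 m; N'_4 = 148·cos39.9° = 113.5; c'Δl = 40.36; W sinα = 94.9
Slice 5: Δl = 1.5/cos54.0° = 2.552 m; N'_5 = 33·cos54.0° = 19.4; c'Δl = 32.92; W sinα = 26.7
Σc'Δl = 164.0 kN/m; ΣN' = 472.1 kN/m; ΣW sinα = 237.4 kN/m
Resisting = 164.0 + 472.1·tan25.3° = 164.0 + 223.2 = 387.2 kN/m
FS = 387.2 / 237.4 = 1.631

FS = 1.63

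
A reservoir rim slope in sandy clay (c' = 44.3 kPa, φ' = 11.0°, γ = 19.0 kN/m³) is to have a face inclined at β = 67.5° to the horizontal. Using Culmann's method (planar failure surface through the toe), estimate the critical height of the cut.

H_c = 18.88 m

Culmann's analysis gives the critical failure plane at α_cr = (β + φ')/2 = (67.5 + 11.0)/2 = 39.2°, and the critical height
H_c = (4c'/γ) · sinβ cosφ' / [1 − cos(β − φ')]
    = (4·44.3/19.0) · sin67.5°·cos11.0° / [1 − cos(56.5°)]
    = 9.326 · 0.9239·0.9816 / [1 − 0.5519]
    = 9.326 · 0.9069 / 0.4481
    = 18.88 m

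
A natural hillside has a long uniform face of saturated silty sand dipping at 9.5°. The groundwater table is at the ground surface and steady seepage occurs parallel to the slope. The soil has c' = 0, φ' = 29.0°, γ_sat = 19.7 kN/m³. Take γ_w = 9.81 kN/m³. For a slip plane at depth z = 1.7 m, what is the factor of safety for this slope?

With seepage parallel to the slope and the water table at the surface, the effective normal stress on the slip plane uses the buoyant unit weight γ' = γ_sat − γ_w while the driving shear stress uses γ_sat:
FS = [c' + γ' z cos²β tanφ'] / [γ_sat z sinβ cosβ]
(For c' = 0 this reduces to FS = (γ'/γ_sat)·tanφ'/tanβ.)
γ' = 19.7 − 9.81 = 9.89 kN/m³
Numerator = 0.0 + 9.89·1.7·cos²9.5°·tan29.0° = 0.0 + 9.89·1.7·0.9728·0.5543 = 9.066 kPa
Denominator = 19.7·1.7·sin9.5°·cos9.5° = 19.7·1.7·0.1650·0.9863 = 5.452 kPa
FS = 9.066 / 5.452 = 1.663

FS = 1.66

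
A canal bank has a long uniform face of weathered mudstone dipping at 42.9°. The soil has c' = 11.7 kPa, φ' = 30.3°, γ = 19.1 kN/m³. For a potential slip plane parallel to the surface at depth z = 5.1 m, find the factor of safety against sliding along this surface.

FS = 0.87

For an infinite slope with a slip plane parallel to the surface (no pore pressure): FS = [c' + γz cos²β tanφ'] / [γz sinβ cosβ].
γz = 19.1·5.1 = 97.41 kN/m²
Numerator = 11.7 + 97.41·cos²42.9°·tan30.3° = 11.7 + 97.41·0.5366·0.5844 = 42.245 kPa
Denominator = 97.41·sin42.9°·cos42.9° = 97.41·0.6807·0.7325 = 48.574 kPa
FS = 42.245 / 48.574 = 0.870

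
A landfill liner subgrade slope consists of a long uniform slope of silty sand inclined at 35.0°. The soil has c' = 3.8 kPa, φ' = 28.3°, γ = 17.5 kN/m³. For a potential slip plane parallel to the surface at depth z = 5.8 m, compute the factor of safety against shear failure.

For an infinite slope with a slip plane parallel to the surface (no pore pressure): FS = [c' + γz cos²β tanφ'] / [γz sinβ cosβ].
γz = 17.5·5.8 = 101.50 kN/m²
Numerator = 3.8 + 101.50·cos²35.0°·tan28.3° = 3.8 + 101.50·0.6710·0.5384 = 40.472 kPa
Denominator = 101.50·sin35.0°·cos35.0° = 101.50·0.5736·0.8192 = 47.689 kPa
FS = 40.472 / 47.689 = 0.849

FS = 0.85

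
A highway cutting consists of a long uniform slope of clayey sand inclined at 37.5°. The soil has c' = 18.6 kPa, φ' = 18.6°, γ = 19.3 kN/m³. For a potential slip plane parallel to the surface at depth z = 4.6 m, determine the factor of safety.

FS = 0.87

For an infinite slope with a slip plane parallel to the surface (no pore pressure): FS = [c' + γz cos²β tanφ'] / [γz sinβ cosβ].
γz = 19.3·4.6 = 88.78 kN/m²
Numerator = 18.6 + 88.78·cos²37.5°·tan18.6° = 18.6 + 88.78·0.6294·0.3365 = 37.405 kPa
Denominator = 88.78·sin37.5°·cos37.5° = 88.78·0.6088·0.7934 = 42.877 kPa
FS = 37.405 / 42.877 = 0.872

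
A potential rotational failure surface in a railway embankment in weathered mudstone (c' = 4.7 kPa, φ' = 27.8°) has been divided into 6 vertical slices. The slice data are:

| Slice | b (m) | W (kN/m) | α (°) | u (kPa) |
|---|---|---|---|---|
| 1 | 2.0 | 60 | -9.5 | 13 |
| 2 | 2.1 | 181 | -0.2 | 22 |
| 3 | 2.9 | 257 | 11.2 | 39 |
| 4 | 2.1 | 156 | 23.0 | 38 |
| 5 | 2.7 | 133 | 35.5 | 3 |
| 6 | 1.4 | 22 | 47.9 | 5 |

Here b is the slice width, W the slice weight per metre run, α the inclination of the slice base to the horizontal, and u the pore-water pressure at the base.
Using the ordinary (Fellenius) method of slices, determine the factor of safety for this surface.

FS = 1.62

Ordinary method of slices: FS = Σ[c'·Δl_i + (W_i cosα_i − u_i·Δl_i)·tanφ'] / Σ W_i sinα_i, with Δl_i = b_i / cosα_i.
Slice 1: Δl = 2.0/cos(-9.5°) = 2.028 m; N'_1 = 60·cos(-9.5°) − 13·2.028 = 32.8; c'Δl = 9.53; W sinα = -9.9
Slice 2: Δl = 2.1/cos(-0.2°) = 2.100 m; N'_2 = 181·cos(-0.2°) − 22·2.100 = 134.8; c'Δl = 9.87; W sinα = -0.6
Slice 3: Δl = 2.9/cos11.2° = 2.956 m; N'_3 = 257·cos11.2° − 39·2.956 = 136.8; c'Δl = 13.89; W sinα = 49.9
Slice 4: Δl = 2.1/cos23.0° = 2.281 m; N'_4 = 156·cos23.0° − 38·2.281 = 56.9; c'Δl = 10.72; W sinα = 61.0
Slice 5: Δl = 2.7/cos35.5° = 3.316 m; N'_5 = 133·cos35.5° − 3·3.316 = 98.3; c'Δl = 15.59; W sinα = 77.2
Slice 6: Δl = 1.4/cos47.9° = 2.088 m; N'_6 = 22·cos47.9° − 5·2.088 = 4.3; c'Δl = 9.81; W sinα = 16.3
Σc'Δl = 69.4 kN/m; ΣN' = 464.0 kN/m; ΣW sinα = 193.9 kN/m
Resisting = 69.4 + 464.0·tan27.8° = 69.4 + 244.6 = 314.0 kN/m
FS = 314.0 / 193.9 = 1.620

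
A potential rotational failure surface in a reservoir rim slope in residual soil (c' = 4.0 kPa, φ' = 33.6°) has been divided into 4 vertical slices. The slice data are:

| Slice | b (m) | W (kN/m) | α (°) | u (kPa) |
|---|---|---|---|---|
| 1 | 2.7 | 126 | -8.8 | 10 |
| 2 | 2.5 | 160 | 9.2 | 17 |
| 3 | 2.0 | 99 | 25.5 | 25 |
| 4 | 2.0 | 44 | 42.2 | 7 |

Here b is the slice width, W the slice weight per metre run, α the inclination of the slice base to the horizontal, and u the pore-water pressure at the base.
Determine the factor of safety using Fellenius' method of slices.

FS = 2.72

Ordinary method of slices: FS = Σ[c'·Δl_i + (W_i cosα_i − u_i·Δl_i)·tanφ'] / Σ W_i sinα_i, with Δl_i = b_i / cosα_i.
Slice 1: Δl = 2.7/cos(-8.8°) = 2.732 m; N'_1 = 126·cos(-8.8°) − 10·2.732 = 97.2; c'Δl = 10.93; W sinα = -19.3
Slice 2: Δl = 2.5/cos9.2° = 2.533 m; N'_2 = 160·cos9.2° − 17·2.533 = 114.9; c'Δl = 10.13; W sinα = 25.6
Slice 3: Δl = 2.0/cos25.5° = 2.216 m; N'_3 = 99·cos25.5° − 25·2.216 = 34.0; c'Δl = 8.86; W sinα = 42.6
Slice 4: Δl = 2.0/cos42.2° = 2.700 m; N'_4 = 44·cos42.2° − 7·2.700 = 13.7; c'Δl = 10.80; W sinα = 29.6
Σc'Δl = 40.7 kN/m; ΣN' = 259.7 kN/m; ΣW sinα = 78.5 kN/m
Resisting = 40.7 + 259.7·tan33.6° = 40.7 + 172.6 = 213.3 kN/m
FS = 213.3 / 78.5 = 2.718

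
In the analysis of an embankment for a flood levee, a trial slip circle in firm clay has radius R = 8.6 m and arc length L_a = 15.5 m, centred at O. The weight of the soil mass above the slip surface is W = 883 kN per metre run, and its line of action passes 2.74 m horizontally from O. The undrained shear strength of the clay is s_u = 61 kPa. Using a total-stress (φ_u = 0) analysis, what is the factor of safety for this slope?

Taking moments about the centre O, the resisting moment is provided by the undrained shear strength acting along the arc:
M_R = s_u·L_a·R = 61·15.50·8.6 = 8131.3 kN·m/m
M_D = W·d = 883·2.74 = 2419.4 kN·m/m
FS = M_R / M_D = 8131.3 / 2419.4 = 3.361

FS = 3.36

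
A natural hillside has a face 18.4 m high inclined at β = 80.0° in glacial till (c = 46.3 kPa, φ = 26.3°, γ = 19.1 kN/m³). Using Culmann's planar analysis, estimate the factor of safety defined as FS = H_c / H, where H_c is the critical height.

H_c = (4c/γ) · sinβ cosφ / [1 − cos(β − φ)]
    = (4·46.3/19.1) · sin80.0°·cos26.3° / [1 − cos53.7°]
    = 9.696 · 0.8829 / 0.4080 = 20.98 m
FS = H_c / H = 20.98 / 18.4 = 1.140

FS = 1.14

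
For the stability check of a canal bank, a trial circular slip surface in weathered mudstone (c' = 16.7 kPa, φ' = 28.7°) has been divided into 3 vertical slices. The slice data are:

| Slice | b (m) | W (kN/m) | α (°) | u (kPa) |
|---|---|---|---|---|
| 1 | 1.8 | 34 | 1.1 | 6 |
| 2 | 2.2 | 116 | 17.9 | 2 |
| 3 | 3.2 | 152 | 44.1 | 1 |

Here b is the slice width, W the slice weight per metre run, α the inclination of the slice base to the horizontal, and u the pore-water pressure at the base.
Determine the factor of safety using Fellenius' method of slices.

Ordinary method of slices: FS = Σ[c'·Δl_i + (W_i cosα_i − u_i·Δl_i)·tanφ'] / Σ W_i sinα_i, with Δl_i = b_i / cosα_i.
Slice 1: Δl = 1.8/cos1.1° = 1.800 m; N'_1 = 34·cos1.1° − 6·1.800 = 23.2; c'Δl = 30.07; W sinα = 0.7
Slice 2: Δl = 2.2/cos17.9° = 2.312 m; N'_2 = 116·cos17.9° − 2·2.312 = 105.8; c'Δl = 38.61; W sinα = 35.7
Slice 3: Δl = 3.2/cos44.1° = 4.456 m; N'_3 = 152·cos44.1° − 1·4.456 = 104.7; c'Δl = 74.42; W sinα = 105.8
Σc'Δl = 143.1 kN/m; ΣN' = 233.7 kN/m; ΣW sinα = 142.1 kN/m
Resisting = 143.1 + 233.7·tan28.7° = 143.1 + 127.9 = 271.0 kN/m
FS = 271.0 / 142.1 = 1.907

FS = 1.91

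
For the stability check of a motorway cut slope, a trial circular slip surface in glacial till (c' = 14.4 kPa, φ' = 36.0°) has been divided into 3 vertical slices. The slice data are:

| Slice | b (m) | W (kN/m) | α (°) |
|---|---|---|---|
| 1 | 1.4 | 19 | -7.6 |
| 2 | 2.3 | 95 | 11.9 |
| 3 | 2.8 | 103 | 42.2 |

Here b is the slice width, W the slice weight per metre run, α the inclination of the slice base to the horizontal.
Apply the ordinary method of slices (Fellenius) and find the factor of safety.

FS = 2.84

Ordinary method of slices: FS = Σ[c'·Δl_i + (W_i cosα_i)·tanφ'] / Σ W_i sinα_i, with Δl_i = b_i / cosα_i.
Slice 1: Δl = 1.4/cos(-7.6°) = 1.412 m; N'_1 = 19·cos(-7.6°) = 18.8; c'Δl = 20.34; W sinα = -2.5
Slice 2: Δl = 2.3/cos11.9° = 2.351 m; N'_2 = 95·cos11.9° = 93.0; c'Δl = 33.85; W sinα = 19.6
Slice 3: Δl = 2.8/cos42.2° = 3.780 m; N'_3 = 103·cos42.2° = 76.3; c'Δl = 54.43; W sinα = 69.2
Σc'Δl = 108.6 kN/m; ΣN' = 188.1 kN/m; ΣW sinα = 86.3 kN/m
Resisting = 108.6 + 188.1·tan36.0° = 108.6 + 136.7 = 245.3 kN/m
FS = 245.3 / 86.3 = 2.843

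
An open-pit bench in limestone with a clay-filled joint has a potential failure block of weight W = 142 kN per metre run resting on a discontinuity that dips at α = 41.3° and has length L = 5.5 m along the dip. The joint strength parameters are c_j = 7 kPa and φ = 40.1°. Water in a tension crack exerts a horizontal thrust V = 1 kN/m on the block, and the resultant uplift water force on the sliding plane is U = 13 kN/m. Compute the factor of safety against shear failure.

Resolving the block weight along and normal to the plane and applying the Mohr–Coulomb strength on the joint:
N' = W cosα − U − V sinα = 142·cos41.3° − 13 − 1·sin41.3° = 93.0 kN/m
Driving force T = W sinα + V cosα = 142·sin41.3° + 1·cos41.3° = 94.5 kN/m
Resisting force R = c_j·L + N'·tanφ = 7·5.5 + 93.0·tan40.1° = 38.5 + 78.3 = 116.8 kN/m
FS = R / T = 116.8 / 94.5 = 1.237

FS = 1.24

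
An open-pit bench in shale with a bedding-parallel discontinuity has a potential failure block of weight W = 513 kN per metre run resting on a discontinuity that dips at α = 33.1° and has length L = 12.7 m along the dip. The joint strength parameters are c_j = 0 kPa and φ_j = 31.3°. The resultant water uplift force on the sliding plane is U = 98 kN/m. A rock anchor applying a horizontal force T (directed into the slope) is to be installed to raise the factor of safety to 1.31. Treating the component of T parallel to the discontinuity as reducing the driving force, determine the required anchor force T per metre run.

Resolving forces along and normal to the sliding plane, with the horizontal anchor force T adding T·sinα to the effective normal force and T·cosα acting up the plane against the driving force:
FS = [c_jL + (W cosα − U + T sinα) tanφ_j] / [W sinα − T cosα]
Without the anchor: N' = 331.7 kN/m, driving T_d = 280.2 kN/m, resisting R = 0·12.7 + 331.7·tan31.3° = 201.7 kN/m, FS = 0.72.
Setting FS = 1.31 and solving for T:
1.31·(280.2 − T cos33.1°) = 201.7 + T sin33.1°·tan31.3°
T·(sin33.1°·tan31.3° + 1.31·cos33.1°) = 1.31·280.2 − 201.7
T·(0.5461·0.6080 + 1.31·0.8377) = 367.0 − 201.7 = 165.3
T·1.4294 = 165.3
T = 115.6 kN/m

T = 116 kN/m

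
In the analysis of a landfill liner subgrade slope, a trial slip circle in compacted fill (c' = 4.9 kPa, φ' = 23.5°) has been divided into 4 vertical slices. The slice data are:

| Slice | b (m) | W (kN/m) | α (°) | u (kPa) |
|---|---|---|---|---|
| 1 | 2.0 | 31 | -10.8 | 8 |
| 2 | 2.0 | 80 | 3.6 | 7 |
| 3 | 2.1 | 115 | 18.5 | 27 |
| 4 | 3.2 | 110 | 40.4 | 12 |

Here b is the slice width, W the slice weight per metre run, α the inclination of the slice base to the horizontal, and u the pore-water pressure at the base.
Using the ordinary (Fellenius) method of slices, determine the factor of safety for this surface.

FS = 1.14

Ordinary method of slices: FS = Σ[c'·Δl_i + (W_i cosα_i − u_i·Δl_i)·tanφ'] / Σ W_i sinα_i, with Δl_i = b_i / cosα_i.
Slice 1: Δl = 2.0/cos(-10.8°) = 2.036 m; N'_1 = 31·cos(-10.8°) − 8·2.036 = 14.2; c'Δl = 9.98; W sinα = -5.8
Slice 2: Δl = 2.0/cos3.6° = 2.004 m; N'_2 = 80·cos3.6° − 7·2.004 = 65.8; c'Δl = 9.82; W sinα = 5.0
Slice 3: Δl = 2.1/cos18.5° = 2.214 m; N'_3 = 115·cos18.5° − 27·2.214 = 49.3; c'Δl = 10.85; W sinα = 36.5
Slice 4: Δl = 3.2/cos40.4° = 4.202 m; N'_4 = 110·cos40.4° − 12·4.202 = 33.3; c'Δl = 20.59; W sinα = 71.3
Σc'Δl = 51.2 kN/m; ΣN' = 162.6 kN/m; ΣW sinα = 107.0 kN/m
Resisting = 51.2 + 162.6·tan23.5° = 51.2 + 70.7 = 121.9 kN/m
FS = 121.9 / 107.0 = 1.140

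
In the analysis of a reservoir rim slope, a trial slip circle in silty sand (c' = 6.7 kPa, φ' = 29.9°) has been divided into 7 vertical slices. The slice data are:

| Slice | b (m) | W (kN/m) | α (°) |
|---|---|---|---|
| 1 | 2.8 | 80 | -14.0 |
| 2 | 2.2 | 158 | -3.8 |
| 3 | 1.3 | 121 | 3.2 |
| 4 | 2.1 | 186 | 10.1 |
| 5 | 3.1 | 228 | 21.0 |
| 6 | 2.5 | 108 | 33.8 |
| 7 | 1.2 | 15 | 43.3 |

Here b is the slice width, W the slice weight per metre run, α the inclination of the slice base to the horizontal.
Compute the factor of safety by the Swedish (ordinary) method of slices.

Ordinary method of slices: FS = Σ[c'·Δl_i + (W_i cosα_i)·tanφ'] / Σ W_i sinα_i, with Δl_i = b_i / cosα_i.
Slice 1: Δl = 2.8/cos(-14.0°) = 2.886 m; N'_1 = 80·cos(-14.0°) = 77.6; c'Δl = 19.33; W sinα = -19.4
Slice 2: Δl = 2.2/cos(-3.8°) = 2.205 m; N'_2 = 158·cos(-3.8°) = 157.7; c'Δl = 14.77; W sinα = -10.5
Slice 3: Δl = 1.3/cos3.2° = 1.302 m; N'_3 = 121·cos3.2° = 120.8; c'Δl = 8.72; W sinα = 6.8
Slice 4: Δl = 2.1/cos10.1° = 2.133 m; N'_4 = 186·cos10.1° = 183.1; c'Δl = 14.29; W sinα = 32.6
Slice 5: Δl = 3.1/cos21.0° = 3.321 m; N'_5 = 228·cos21.0° = 212.9; c'Δl = 22.25; W sinα = 81.7
Slice 6: Δl = 2.5/cos33.8° = 3.008 m; N'_6 = 108·cos33.8° = 89.7; c'Δl = 20.16; W sinα = 60.1
Slice 7: Δl = 1.2/cos43.3° = 1.649 m; N'_7 = 15·cos43.3° = 10.9; c'Δl = 11.05; W sinα = 10.3
Σc'Δl = 110.6 kN/m; ΣN' = 852.7 kN/m; ΣW sinα = 161.6 kN/m
Resisting = 110.6 + 852.7·tan29.9° = 110.6 + 490.3 = 600.9 kN/m
FS = 600.9 / 161.6 = 3.718

FS = 3.72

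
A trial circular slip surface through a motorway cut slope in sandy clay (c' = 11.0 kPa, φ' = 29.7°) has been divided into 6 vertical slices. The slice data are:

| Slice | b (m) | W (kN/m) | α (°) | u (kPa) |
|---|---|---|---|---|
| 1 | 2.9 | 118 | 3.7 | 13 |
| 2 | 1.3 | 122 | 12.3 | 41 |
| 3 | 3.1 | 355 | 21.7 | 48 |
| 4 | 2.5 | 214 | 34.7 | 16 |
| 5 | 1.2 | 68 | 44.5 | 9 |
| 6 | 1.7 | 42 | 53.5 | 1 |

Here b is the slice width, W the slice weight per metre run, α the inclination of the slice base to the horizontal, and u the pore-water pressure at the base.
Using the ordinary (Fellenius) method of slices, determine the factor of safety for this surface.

FS = 1.22

Ordinary method of slices: FS = Σ[c'·Δl_i + (W_i cosα_i − u_i·Δl_i)·tanφ'] / Σ W_i sinα_i, with Δl_i = b_i / cosα_i.
Slice 1: Δl = 2.9/cos3.7° = 2.906 m; N'_1 = 118·cos3.7° − 13·2.906 = 80.0; c'Δl = 31.97; W sinα = 7.6
Slice 2: Δl = 1.3/cos12.3° = 1.331 m; N'_2 = 122·cos12.3° − 41·1.331 = 64.6; c'Δl = 14.64; W sinα = 26.0
Slice 3: Δl = 3.1/cos21.7° = 3.336 m; N'_3 = 355·cos21.7° − 48·3.336 = 169.7; c'Δl = 36.70; W sinα = 131.3
Slice 4: Δl = 2.5/cos34.7° = 3.041 m; N'_4 = 214·cos34.7° − 16·3.041 = 127.3; c'Δl = 33.45; W sinα = 121.8
Slice 5: Δl = 1.2/cos44.5° = 1.682 m; N'_5 = 68·cos44.5° − 9·1.682 = 33.4; c'Δl = 18.51; W sinα = 47.7
Slice 6: Δl = 1.7/cos53.5° = 2.858 m; N'_6 = 42·cos53.5° − 1·2.858 = 22.1; c'Δl = 31.44; W sinα = 33.8
Σc'Δl = 166.7 kN/m; ΣN' = 497.1 kN/m; ΣW sinα = 368.1 kN/m
Resisting = 166.7 + 497.1·tan29.7° = 166.7 + 283.5 = 450.2 kN/m
FS = 450.2 / 368.1 = 1.223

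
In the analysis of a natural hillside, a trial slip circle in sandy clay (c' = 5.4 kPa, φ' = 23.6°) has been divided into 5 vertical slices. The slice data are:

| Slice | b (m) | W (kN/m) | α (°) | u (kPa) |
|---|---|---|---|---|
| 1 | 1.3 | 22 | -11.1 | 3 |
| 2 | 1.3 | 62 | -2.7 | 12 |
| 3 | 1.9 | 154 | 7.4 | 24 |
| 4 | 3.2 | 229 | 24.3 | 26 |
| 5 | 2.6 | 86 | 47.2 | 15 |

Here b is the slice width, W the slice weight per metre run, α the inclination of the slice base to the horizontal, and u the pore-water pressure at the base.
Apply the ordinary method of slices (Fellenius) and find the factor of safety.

Ordinary method of slices: FS = Σ[c'·Δl_i + (W_i cosα_i − u_i·Δl_i)·tanφ'] / Σ W_i sinα_i, with Δl_i = b_i / cosα_i.
Slice 1: Δl = 1.3/cos(-11.1°) = 1.325 m; N'_1 = 22·cos(-11.1°) − 3·1.325 = 17.6; c'Δl = 7.15; W sinα = -4.2
Slice 2: Δl = 1.3/cos(-2.7°) = 1.301 m; N'_2 = 62·cos(-2.7°) − 12·1.301 = 46.3; c'Δl = 7.03; W sinα = -2.9
Slice 3: Δl = 1.9/cos7.4° = 1.916 m; N'_3 = 154·cos7.4° − 24·1.916 = 106.7; c'Δl = 10.35; W sinα = 19.8
Slice 4: Δl = 3.2/cos24.3° = 3.511 m; N'_4 = 229·cos24.3° − 26·3.511 = 117.4; c'Δl = 18.96; W sinα = 94.2
Slice 5: Δl = 2.6/cos47.2° = 3.827 m; N'_5 = 86·cos47.2° − 15·3.827 = 1.0; c'Δl = 20.66; W sinα = 63.1
Σc'Δl = 64.2 kN/m; ΣN' = 289.1 kN/m; ΣW sinα = 170.0 kN/m
Resisting = 64.2 + 289.1·tan23.6° = 64.2 + 126.3 = 190.5 kN/m
FS = 190.5 / 170.0 = 1.120

FS = 1.12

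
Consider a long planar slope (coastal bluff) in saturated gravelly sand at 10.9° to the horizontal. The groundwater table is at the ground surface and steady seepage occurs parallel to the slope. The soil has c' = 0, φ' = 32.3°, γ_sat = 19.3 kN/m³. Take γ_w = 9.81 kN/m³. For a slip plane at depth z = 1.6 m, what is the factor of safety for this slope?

FS = 1.61

With seepage parallel to the slope and the water table at the surface, the effective normal stress on the slip plane uses the buoyant unit weight γ' = γ_sat − γ_w while the driving shear stress uses γ_sat:
FS = [c' + γ' z cos²β tanφ'] / [γ_sat z sinβ cosβ]
(For c' = 0 this reduces to FS = (γ'/γ_sat)·tanφ'/tanβ.)
γ' = 19.3 − 9.81 = 9.49 kN/m³
Numerator = 0.0 + 9.49·1.6·cos²10.9°·tan32.3° = 0.0 + 9.49·1.6·0.9642·0.6322 = 9.256 kPa
Denominator = 19.3·1.6·sin10.9°·cos10.9° = 19.3·1.6·0.1891·0.9820 = 5.734 kPa
FS = 9.256 / 5.734 = 1.614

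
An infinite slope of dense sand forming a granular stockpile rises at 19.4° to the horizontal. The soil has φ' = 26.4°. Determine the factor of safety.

For a dry cohesionless infinite slope the factor of safety is FS = tanφ' / tanβ.
FS = tan26.4° / tan19.4° = 0.4964 / 0.3522 = 1.410

FS = 1.41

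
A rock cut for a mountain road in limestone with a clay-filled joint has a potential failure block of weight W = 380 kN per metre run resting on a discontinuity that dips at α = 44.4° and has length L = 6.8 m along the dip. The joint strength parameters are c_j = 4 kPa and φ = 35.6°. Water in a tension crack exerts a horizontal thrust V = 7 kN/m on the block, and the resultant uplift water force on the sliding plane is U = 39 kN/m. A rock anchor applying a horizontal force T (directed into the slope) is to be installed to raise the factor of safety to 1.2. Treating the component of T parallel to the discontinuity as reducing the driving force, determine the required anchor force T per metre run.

Resolving forces along and normal to the sliding plane, with the horizontal anchor force T adding T·sinα to the effective normal force and T·cosα acting up the plane against the driving force:
FS = [c_jL + (W cosα − U − V sinα + T sinα) tanφ] / [W sinα + V cosα − T cosα]
Without the anchor: N' = 227.6 kN/m, driving T_d = 270.9 kN/m, resisting R = 4·6.8 + 227.6·tan35.6° = 190.1 kN/m, FS = 0.70.
Setting FS = 1.2 and solving for T:
1.2·(270.9 − T cos44.4°) = 190.1 + T sin44.4°·tan35.6°
T·(sin44.4°·tan35.6° + 1.2·cos44.4°) = 1.2·270.9 − 190.1
T·(0.6997·0.7159 + 1.2·0.7145) = 325.0 − 190.1 = 134.9
T·1.3583 = 134.9
T = 99.3 kN/m

T = 99 kN/m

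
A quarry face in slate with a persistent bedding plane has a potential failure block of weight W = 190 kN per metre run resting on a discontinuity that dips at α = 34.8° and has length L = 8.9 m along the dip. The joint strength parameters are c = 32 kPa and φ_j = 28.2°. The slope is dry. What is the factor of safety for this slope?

FS = 3.40

Resolving the block weight along and normal to the plane and applying the Mohr–Coulomb strength on the joint:
N' = W cosα = 190·cos34.8° = 156.0 kN/m
Driving force T = W sinα = 190·sin34.8° = 108.4 kN/m
Resisting force R = c·L + N'·tanφ_j = 32·8.9 + 156.0·tan28.2° = 284.8 + 83.7 = 368.5 kN/m
FS = R / T = 368.5 / 108.4 = 3.398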